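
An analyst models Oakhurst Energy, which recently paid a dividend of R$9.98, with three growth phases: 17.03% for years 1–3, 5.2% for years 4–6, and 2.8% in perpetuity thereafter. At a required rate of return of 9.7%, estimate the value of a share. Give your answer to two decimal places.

Three-stage DDM. Project D₁…D_6; terminal Gordon value at t=6 with g = 0.028; discount at r = 0.097.
D_1 = 11.6796
D_2 = 13.6686
D_3 = 15.9964
D_4 = 16.8282
D_5 = 17.7033
D_6 = 18.6238
TV_6 = 19.1453/(0.097−0.028) = 277.4683
P₀ = Σ Dₜ/(1+r)ᵗ + TV_6/(1+r)^6 = 226.7835

R$226.78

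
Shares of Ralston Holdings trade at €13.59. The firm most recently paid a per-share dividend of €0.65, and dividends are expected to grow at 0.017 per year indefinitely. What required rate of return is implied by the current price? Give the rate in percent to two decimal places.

6.56%

Rearranging the constant-growth DDM: r = D₁/P₀ + g.
D₁ = 0.65 × (1 + 0.017) = 0.6610.
r = 0.6610 / 13.59 + 0.017 = 0.04864 + 0.017 = 0.06564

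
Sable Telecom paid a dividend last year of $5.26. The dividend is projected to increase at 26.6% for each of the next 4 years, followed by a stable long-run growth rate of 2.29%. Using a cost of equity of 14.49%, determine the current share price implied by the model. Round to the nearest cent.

$93.16

Two-stage DDM. Project D₁…D_4 at 0.266, terminal growth 0.0229, discount at r = 0.1449.
D_1 = 6.6592
D_2 = 8.4305
D_3 = 10.6730
D_4 = 13.5120
Terminal value at t=4: TV = D_5/(r−g) = 13.8215/(0.1449−0.0229) = 113.2906
P₀ = 6.6592/(1+0.1449)^1 + 8.4305/(1+0.1449)^2 + 10.6730/(1+0.1449)^3 + 13.5120/(1+0.1449)^4 + 113.2906/(1+0.1449)^4 = 93.1601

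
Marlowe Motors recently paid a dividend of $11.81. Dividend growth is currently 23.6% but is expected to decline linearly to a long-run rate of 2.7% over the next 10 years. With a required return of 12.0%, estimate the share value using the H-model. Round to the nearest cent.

H-model: P₀ = D₀[(1+g_L) + H(g_S−g_L)]/(r−g_L), with H = 10/2 = 5.
P₀ = 11.81 × [(1+0.027) + 5×(0.236−0.027)] / (0.12−0.027)
   = 11.81 × 2.0720 / 0.093 = 263.1217

$263.12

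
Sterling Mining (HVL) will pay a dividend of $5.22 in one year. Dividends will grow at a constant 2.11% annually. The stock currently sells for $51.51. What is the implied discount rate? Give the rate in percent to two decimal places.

Rearranging the constant-growth DDM: r = D₁/P₀ + g.
r = 5.2200 / 51.51 + 0.0211 = 0.10134 + 0.0211 = 0.12244

12.24%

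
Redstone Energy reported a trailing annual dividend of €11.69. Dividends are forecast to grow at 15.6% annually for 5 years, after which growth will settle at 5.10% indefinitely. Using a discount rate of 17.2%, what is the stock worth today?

Two-stage DDM. Project D₁…D_5 at 0.156, terminal growth 0.051, discount at r = 0.172.
D_1 = 13.5136
D_2 = 15.6218
D_3 = 18.0588
D_4 = 20.8759
D_5 = 24.1326
Terminal value at t=5: TV = D_6/(r−g) = 25.3633/(0.172−0.051) = 209.6144
P₀ = 13.5136/(1+0.172)^1 + 15.6218/(1+0.172)^2 + 18.0588/(1+0.172)^3 + 20.8759/(1+0.172)^4 + 24.1326/(1+0.172)^5 + 209.6144/(1+0.172)^5 = 150.8937

€150.89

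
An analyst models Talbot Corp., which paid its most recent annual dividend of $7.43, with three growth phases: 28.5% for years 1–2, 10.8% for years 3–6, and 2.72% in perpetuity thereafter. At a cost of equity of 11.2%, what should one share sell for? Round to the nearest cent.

$176.30

Three-stage DDM. Project D₁…D_6; terminal Gordon value at t=6 with g = 0.0272; discount at r = 0.112.
D_1 = 9.5475
D_2 = 12.2686
D_3 = 13.5936
D_4 = 15.0617
D_5 = 16.6884
D_6 = 18.4907
TV_6 = 18.9937/(0.112−0.0272) = 223.9821
P₀ = Σ Dₜ/(1+r)ᵗ + TV_6/(1+r)^6 = 176.3022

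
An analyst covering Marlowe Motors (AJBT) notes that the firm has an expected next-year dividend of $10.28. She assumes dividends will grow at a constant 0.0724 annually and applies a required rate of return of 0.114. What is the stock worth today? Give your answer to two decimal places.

Gordon growth model: P₀ = D₁/(r − g), with D₁ = 10.28 given directly.
P₀ = 10.2800 / (0.114 − 0.0724) = 10.2800 / 0.0416 = 247.1154

$247.12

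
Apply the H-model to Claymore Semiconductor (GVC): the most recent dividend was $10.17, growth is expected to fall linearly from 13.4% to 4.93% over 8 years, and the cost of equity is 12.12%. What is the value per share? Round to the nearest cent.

H-model: P₀ = D₀[(1+g_L) + H(g_S−g_L)]/(r−g_L), with H = 8/2 = 4.
P₀ = 10.17 × [(1+0.0493) + 4×(0.134−0.0493)] / (0.1212−0.0493)
   = 10.17 × 1.3881 / 0.0719 = 196.3418

$196.34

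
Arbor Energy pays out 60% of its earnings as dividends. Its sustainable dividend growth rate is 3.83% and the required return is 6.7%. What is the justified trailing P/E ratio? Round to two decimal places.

Justified trailing P/E = b(1+g)/(r−g) = 0.60×(1+0.0383)/(0.067−0.0383) = 21.7066

21.71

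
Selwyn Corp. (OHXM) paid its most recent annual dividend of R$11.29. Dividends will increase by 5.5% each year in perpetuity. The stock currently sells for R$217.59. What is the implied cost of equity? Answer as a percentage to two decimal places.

Rearranging the constant-growth DDM: r = D₁/P₀ + g.
D₁ = 11.29 × (1 + 0.055) = 11.9109.
r = 11.9109 / 217.59 + 0.055 = 0.05474 + 0.055 = 0.10974

10.97%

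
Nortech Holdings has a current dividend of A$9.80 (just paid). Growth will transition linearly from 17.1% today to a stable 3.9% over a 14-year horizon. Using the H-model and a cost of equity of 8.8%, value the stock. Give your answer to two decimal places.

H-model: P₀ = D₀[(1+g_L) + H(g_S−g_L)]/(r−g_L), with H = 14/2 = 7.
P₀ = 9.80 × [(1+0.039) + 7×(0.171−0.039)] / (0.088−0.039)
   = 9.80 × 1.9630 / 0.049 = 392.6000

A$392.60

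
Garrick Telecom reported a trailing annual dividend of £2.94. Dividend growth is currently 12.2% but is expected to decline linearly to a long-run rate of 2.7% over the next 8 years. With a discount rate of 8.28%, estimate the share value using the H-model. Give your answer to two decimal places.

£74.13

H-model: P₀ = D₀[(1+g_L) + H(g_S−g_L)]/(r−g_L), with H = 8/2 = 4.
P₀ = 2.94 × [(1+0.027) + 4×(0.122−0.027)] / (0.0828−0.027)
   = 2.94 × 1.4070 / 0.0558 = 74.1323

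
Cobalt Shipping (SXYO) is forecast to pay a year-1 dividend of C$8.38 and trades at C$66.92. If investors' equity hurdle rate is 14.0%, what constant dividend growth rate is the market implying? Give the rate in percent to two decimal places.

From P₀ = D₁/(r − g), the implied growth is g = r − D₁/P₀.
g = 0.14 − 8.38/66.92 = 0.14 − 0.12522 = 0.01478

1.48%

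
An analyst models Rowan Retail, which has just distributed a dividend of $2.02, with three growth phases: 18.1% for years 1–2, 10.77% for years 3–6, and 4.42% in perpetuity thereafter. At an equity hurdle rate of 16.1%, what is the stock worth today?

Three-stage DDM. Project D₁…D_6; terminal Gordon value at t=6 with g = 0.0442; discount at r = 0.161.
D_1 = 2.3856
D_2 = 2.8174
D_3 = 3.1209
D_4 = 3.4570
D_5 = 3.8293
D_6 = 4.2417
TV_6 = 4.4292/(0.161−0.0442) = 37.9211
P₀ = Σ Dₜ/(1+r)ᵗ + TV_6/(1+r)^6 = 27.0734

$27.07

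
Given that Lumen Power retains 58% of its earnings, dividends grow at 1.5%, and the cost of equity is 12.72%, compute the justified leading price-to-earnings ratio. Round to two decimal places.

3.74

Payout ratio b = 1 − 0.58 = 0.42.
Justified leading P/E = b/(r−g) = 0.42/(0.1272−0.015) = 3.7433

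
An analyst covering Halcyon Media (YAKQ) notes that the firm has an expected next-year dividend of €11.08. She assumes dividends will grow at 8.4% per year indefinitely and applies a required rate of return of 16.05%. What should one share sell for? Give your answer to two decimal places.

€144.84

Gordon growth model: P₀ = D₁/(r − g), with D₁ = 11.08 given directly.
P₀ = 11.0800 / (0.1605 − 0.084) = 11.0800 / 0.0765 = 144.8366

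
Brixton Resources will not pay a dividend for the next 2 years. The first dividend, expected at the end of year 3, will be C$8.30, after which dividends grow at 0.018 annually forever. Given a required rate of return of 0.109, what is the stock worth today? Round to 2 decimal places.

C$74.16

Deferred-dividend DDM. At t=2 the remaining stream is a growing perpetuity with first payment D_3 = 8.30.
V_2 = D_3/(r−g) = 8.30/(0.109−0.018) = 91.2088
P₀ = V_2/(1+r)^2 = 91.2088/(1+0.109)^2 = 74.1607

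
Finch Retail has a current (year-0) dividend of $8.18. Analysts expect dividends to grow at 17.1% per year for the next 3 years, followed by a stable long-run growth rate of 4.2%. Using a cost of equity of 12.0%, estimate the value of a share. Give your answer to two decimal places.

Two-stage DDM. Project D₁…D_3 at 0.171, terminal growth 0.042, discount at r = 0.12.
D_1 = 9.5788
D_2 = 11.2168
D_3 = 13.1348
Terminal value at t=3: TV = D_4/(r−g) = 13.6865/(0.12−0.042) = 175.4677
P₀ = 9.5788/(1+0.12)^1 + 11.2168/(1+0.12)^2 + 13.1348/(1+0.12)^3 + 175.4677/(1+0.12)^3 = 151.7379

$151.74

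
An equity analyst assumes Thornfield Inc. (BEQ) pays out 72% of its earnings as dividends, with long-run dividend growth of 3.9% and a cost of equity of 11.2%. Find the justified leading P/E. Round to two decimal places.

9.86

Justified leading P/E = b/(r−g) = 0.72/(0.112−0.039) = 9.8630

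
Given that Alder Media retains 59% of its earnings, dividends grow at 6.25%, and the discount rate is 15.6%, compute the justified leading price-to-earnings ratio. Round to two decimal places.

Payout ratio b = 1 − 0.59 = 0.41.
Justified leading P/E = b/(r−g) = 0.41/(0.156−0.0625) = 4.3850

4.39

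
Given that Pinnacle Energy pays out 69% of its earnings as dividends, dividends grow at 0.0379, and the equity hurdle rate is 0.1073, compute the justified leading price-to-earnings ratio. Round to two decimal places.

9.94

Justified leading P/E = b/(r−g) = 0.69/(0.1073−0.0379) = 9.9424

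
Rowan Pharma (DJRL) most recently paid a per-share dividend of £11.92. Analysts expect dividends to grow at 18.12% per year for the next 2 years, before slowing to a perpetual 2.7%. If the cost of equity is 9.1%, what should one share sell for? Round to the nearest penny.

£251.09

Two-stage DDM. Project D₁…D_2 at 0.1812, terminal growth 0.027, discount at r = 0.091.
D_1 = 14.0799
D_2 = 16.6312
Terminal value at t=2: TV = D_3/(r−g) = 17.0802/(0.091−0.027) = 266.8785
P₀ = 14.0799/(1+0.091)^1 + 16.6312/(1+0.091)^2 + 266.8785/(1+0.091)^2 = 251.0927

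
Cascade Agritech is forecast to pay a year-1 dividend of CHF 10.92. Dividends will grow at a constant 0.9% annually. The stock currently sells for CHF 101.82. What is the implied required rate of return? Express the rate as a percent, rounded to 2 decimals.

11.62%

Rearranging the constant-growth DDM: r = D₁/P₀ + g.
r = 10.9200 / 101.82 + 0.009 = 0.10725 + 0.009 = 0.11625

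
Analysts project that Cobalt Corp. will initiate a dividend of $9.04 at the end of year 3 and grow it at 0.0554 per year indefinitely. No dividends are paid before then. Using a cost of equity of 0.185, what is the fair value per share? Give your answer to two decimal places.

$49.67

Deferred-dividend DDM. At t=2 the remaining stream is a growing perpetuity with first payment D_3 = 9.04.
V_2 = D_3/(r−g) = 9.04/(0.185−0.0554) = 69.7531
P₀ = V_2/(1+r)^2 = 69.7531/(1+0.185)^2 = 49.6737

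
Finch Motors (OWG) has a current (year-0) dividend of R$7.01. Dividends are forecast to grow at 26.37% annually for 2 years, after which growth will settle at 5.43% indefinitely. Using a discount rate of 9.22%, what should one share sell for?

R$278.55

Two-stage DDM. Project D₁…D_2 at 0.2637, terminal growth 0.0543, discount at r = 0.0922.
D_1 = 8.8585
D_2 = 11.1945
Terminal value at t=2: TV = D_3/(r−g) = 11.8024/(0.0922−0.0543) = 311.4089
P₀ = 8.8585/(1+0.0922)^1 + 11.1945/(1+0.0922)^2 + 311.4089/(1+0.0922)^2 = 278.5468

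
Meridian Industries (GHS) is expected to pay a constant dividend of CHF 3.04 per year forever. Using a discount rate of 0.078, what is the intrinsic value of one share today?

Zero-growth DDM (perpetuity): P₀ = D/r = 3.04 / 0.078 = 38.9744

CHF 38.97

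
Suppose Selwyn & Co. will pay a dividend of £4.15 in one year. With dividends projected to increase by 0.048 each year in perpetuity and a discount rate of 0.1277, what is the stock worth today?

Gordon growth model: P₀ = D₁/(r − g), with D₁ = 4.15 given directly.
P₀ = 4.1500 / (0.1277 − 0.048) = 4.1500 / 0.0797 = 52.0703

£52.07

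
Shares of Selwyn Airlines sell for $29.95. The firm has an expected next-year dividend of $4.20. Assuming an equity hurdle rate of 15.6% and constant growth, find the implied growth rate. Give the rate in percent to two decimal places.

From P₀ = D₁/(r − g), the implied growth is g = r − D₁/P₀.
g = 0.156 − 4.20/29.95 = 0.156 − 0.14023 = 0.01577

1.58%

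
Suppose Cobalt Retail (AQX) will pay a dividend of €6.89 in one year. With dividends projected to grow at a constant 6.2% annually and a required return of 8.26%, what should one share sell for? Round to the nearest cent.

Gordon growth model: P₀ = D₁/(r − g), with D₁ = 6.89 given directly.
P₀ = 6.8900 / (0.0826 − 0.062) = 6.8900 / 0.0206 = 334.4660

€334.47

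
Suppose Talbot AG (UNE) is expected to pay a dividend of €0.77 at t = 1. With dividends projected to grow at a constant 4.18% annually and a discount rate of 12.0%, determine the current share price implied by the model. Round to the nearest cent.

Gordon growth model: P₀ = D₁/(r − g), with D₁ = 0.77 given directly.
P₀ = 0.7700 / (0.12 − 0.0418) = 0.7700 / 0.0782 = 9.8465

€9.85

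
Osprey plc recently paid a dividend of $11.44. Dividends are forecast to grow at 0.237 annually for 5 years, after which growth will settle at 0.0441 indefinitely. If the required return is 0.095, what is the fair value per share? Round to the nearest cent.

Two-stage DDM. Project D₁…D_5 at 0.237, terminal growth 0.0441, discount at r = 0.095.
D_1 = 14.1513
D_2 = 17.5051
D_3 = 21.6538
D_4 = 26.7858
D_5 = 33.1340
Terminal value at t=5: TV = D_6/(r−g) = 34.5953/(0.095−0.0441) = 679.6712
P₀ = 14.1513/(1+0.095)^1 + 17.5051/(1+0.095)^2 + 21.6538/(1+0.095)^3 + 26.7858/(1+0.095)^4 + 33.1340/(1+0.095)^5 + 679.6712/(1+0.095)^5 = 515.4409

$515.44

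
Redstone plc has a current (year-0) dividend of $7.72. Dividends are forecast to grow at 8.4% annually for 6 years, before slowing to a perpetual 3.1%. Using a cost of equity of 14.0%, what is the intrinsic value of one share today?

Two-stage DDM. Project D₁…D_6 at 0.084, terminal growth 0.031, discount at r = 0.14.
D_1 = 8.3685
D_2 = 9.0714
D_3 = 9.8334
D_4 = 10.6594
D_5 = 11.5548
D_6 = 12.5254
Terminal value at t=6: TV = D_7/(r−g) = 12.9137/(0.14−0.031) = 118.4746
P₀ = 8.3685/(1+0.14)^1 + 9.0714/(1+0.14)^2 + 9.8334/(1+0.14)^3 + 10.6594/(1+0.14)^4 + 11.5548/(1+0.14)^5 + 12.5254/(1+0.14)^6 + 118.4746/(1+0.14)^6 = 92.9525

$92.95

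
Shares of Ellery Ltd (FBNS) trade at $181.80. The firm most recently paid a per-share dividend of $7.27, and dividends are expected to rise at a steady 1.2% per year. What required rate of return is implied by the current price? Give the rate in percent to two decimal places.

5.25%

Rearranging the constant-growth DDM: r = D₁/P₀ + g.
D₁ = 7.27 × (1 + 0.012) = 7.3572.
r = 7.3572 / 181.80 + 0.012 = 0.04047 + 0.012 = 0.05247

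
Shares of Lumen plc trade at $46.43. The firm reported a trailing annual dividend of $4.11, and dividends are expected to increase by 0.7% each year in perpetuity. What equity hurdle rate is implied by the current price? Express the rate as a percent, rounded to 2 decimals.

Rearranging the constant-growth DDM: r = D₁/P₀ + g.
D₁ = 4.11 × (1 + 0.007) = 4.1388.
r = 4.1388 / 46.43 + 0.007 = 0.08914 + 0.007 = 0.09614

9.61%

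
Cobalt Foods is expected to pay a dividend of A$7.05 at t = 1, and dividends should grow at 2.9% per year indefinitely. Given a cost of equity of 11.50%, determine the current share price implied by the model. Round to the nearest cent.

A$81.98

Gordon growth model: P₀ = D₁/(r − g), with D₁ = 7.05 given directly.
P₀ = 7.0500 / (0.115 − 0.029) = 7.0500 / 0.086 = 81.9767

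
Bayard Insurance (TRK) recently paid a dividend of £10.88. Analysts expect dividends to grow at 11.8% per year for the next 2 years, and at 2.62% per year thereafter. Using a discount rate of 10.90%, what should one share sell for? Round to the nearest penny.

£159.07

Two-stage DDM. Project D₁…D_2 at 0.118, terminal growth 0.0262, discount at r = 0.109.
D_1 = 12.1638
D_2 = 13.5992
Terminal value at t=2: TV = D_3/(r−g) = 13.9555/(0.109−0.0262) = 168.5443
P₀ = 12.1638/(1+0.109)^1 + 13.5992/(1+0.109)^2 + 168.5443/(1+0.109)^2 = 159.0668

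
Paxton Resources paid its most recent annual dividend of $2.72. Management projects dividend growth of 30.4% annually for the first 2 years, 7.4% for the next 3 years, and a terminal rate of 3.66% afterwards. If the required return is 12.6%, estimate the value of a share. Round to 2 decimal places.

Three-stage DDM. Project D₁…D_5; terminal Gordon value at t=5 with g = 0.0366; discount at r = 0.126.
D_1 = 3.5469
D_2 = 4.6251
D_3 = 4.9674
D_4 = 5.3350
D_5 = 5.7298
TV_5 = 5.9395/(0.126−0.0366) = 66.4371
P₀ = Σ Dₜ/(1+r)ᵗ + TV_5/(1+r)^5 = 53.4661

$53.47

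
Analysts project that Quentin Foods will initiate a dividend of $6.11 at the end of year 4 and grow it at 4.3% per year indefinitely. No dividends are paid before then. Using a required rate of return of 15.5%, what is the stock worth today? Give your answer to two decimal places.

$35.41

Deferred-dividend DDM. At t=3 the remaining stream is a growing perpetuity with first payment D_4 = 6.11.
V_3 = D_4/(r−g) = 6.11/(0.155−0.043) = 54.5536
P₀ = V_3/(1+r)^3 = 54.5536/(1+0.155)^3 = 35.4060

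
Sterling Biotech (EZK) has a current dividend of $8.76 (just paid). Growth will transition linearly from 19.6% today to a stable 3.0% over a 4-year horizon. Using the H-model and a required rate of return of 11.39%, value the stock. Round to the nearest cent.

$142.21

H-model: P₀ = D₀[(1+g_L) + H(g_S−g_L)]/(r−g_L), with H = 4/2 = 2.
P₀ = 8.76 × [(1+0.03) + 2×(0.196−0.03)] / (0.1139−0.03)
   = 8.76 × 1.3620 / 0.0839 = 142.2064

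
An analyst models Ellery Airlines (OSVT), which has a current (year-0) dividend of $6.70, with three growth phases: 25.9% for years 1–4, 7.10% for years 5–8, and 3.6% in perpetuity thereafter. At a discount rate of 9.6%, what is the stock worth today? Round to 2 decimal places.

Three-stage DDM. Project D₁…D_8; terminal Gordon value at t=8 with g = 0.036; discount at r = 0.096.
D_1 = 8.4353
D_2 = 10.6200
D_3 = 13.3706
D_4 = 16.8336
D_5 = 18.0288
D_6 = 19.3089
D_7 = 20.6798
D_8 = 22.1481
TV_8 = 22.9454/(0.096−0.036) = 382.4231
P₀ = Σ Dₜ/(1+r)ᵗ + TV_8/(1+r)^8 = 266.1032

$266.10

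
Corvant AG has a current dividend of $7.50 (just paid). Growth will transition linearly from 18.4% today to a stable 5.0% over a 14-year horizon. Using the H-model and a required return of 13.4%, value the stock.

H-model: P₀ = D₀[(1+g_L) + H(g_S−g_L)]/(r−g_L), with H = 14/2 = 7.
P₀ = 7.50 × [(1+0.05) + 7×(0.184−0.05)] / (0.134−0.05)
   = 7.50 × 1.9880 / 0.084 = 177.5000

$177.50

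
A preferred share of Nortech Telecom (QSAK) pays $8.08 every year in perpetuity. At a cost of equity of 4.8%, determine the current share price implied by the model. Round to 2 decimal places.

$168.33

Zero-growth DDM (perpetuity): P₀ = D/r = 8.08 / 0.048 = 168.3333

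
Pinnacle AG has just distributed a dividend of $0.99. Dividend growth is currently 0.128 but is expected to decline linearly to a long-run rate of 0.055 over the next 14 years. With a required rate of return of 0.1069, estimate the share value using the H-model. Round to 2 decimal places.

H-model: P₀ = D₀[(1+g_L) + H(g_S−g_L)]/(r−g_L), with H = 14/2 = 7.
P₀ = 0.99 × [(1+0.055) + 7×(0.128−0.055)] / (0.1069−0.055)
   = 0.99 × 1.5660 / 0.0519 = 29.8717

$29.87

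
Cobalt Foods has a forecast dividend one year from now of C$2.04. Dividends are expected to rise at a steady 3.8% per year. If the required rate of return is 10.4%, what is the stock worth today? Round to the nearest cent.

Gordon growth model: P₀ = D₁/(r − g), with D₁ = 2.04 given directly.
P₀ = 2.0400 / (0.104 − 0.038) = 2.0400 / 0.066 = 30.9091

C$30.91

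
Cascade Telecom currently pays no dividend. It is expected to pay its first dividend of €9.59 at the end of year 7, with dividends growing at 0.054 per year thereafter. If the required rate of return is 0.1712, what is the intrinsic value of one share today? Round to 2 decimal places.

€31.70

Deferred-dividend DDM. At t=6 the remaining stream is a growing perpetuity with first payment D_7 = 9.59.
V_6 = D_7/(r−g) = 9.59/(0.1712−0.054) = 81.8259
P₀ = V_6/(1+r)^6 = 81.8259/(1+0.1712)^6 = 31.7033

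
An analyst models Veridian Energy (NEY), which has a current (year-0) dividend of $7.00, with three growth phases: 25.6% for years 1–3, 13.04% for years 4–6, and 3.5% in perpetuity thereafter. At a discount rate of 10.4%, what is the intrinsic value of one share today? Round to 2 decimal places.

Three-stage DDM. Project D₁…D_6; terminal Gordon value at t=6 with g = 0.035; discount at r = 0.104.
D_1 = 8.7920
D_2 = 11.0428
D_3 = 13.8697
D_4 = 15.6783
D_5 = 17.7228
D_6 = 20.0338
TV_6 = 20.7350/(0.104−0.035) = 300.5070
P₀ = Σ Dₜ/(1+r)ᵗ + TV_6/(1+r)^6 = 225.7313

$225.73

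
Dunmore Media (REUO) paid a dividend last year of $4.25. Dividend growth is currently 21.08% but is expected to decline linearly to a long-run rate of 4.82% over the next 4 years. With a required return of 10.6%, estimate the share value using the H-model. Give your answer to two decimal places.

H-model: P₀ = D₀[(1+g_L) + H(g_S−g_L)]/(r−g_L), with H = 4/2 = 2.
P₀ = 4.25 × [(1+0.0482) + 2×(0.2108−0.0482)] / (0.106−0.0482)
   = 4.25 × 1.3734 / 0.0578 = 100.9853

$100.99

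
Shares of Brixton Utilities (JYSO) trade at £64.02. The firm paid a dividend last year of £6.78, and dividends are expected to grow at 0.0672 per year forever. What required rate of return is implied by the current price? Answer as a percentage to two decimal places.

18.02%

Rearranging the constant-growth DDM: r = D₁/P₀ + g.
D₁ = 6.78 × (1 + 0.0672) = 7.2356.
r = 7.2356 / 64.02 + 0.0672 = 0.11302 + 0.0672 = 0.18022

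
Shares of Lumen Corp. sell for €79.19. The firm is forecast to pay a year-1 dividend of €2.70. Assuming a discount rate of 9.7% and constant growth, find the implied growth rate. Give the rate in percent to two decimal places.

From P₀ = D₁/(r − g), the implied growth is g = r − D₁/P₀.
g = 0.097 − 2.70/79.19 = 0.097 − 0.03410 = 0.06290

6.29%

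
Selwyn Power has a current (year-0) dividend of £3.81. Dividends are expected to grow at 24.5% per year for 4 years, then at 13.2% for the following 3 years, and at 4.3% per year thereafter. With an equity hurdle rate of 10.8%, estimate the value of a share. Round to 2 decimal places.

£143.52

Three-stage DDM. Project D₁…D_7; terminal Gordon value at t=7 with g = 0.043; discount at r = 0.108.
D_1 = 4.7435
D_2 = 5.9056
D_3 = 7.3525
D_4 = 9.1538
D_5 = 10.3621
D_6 = 11.7299
D_7 = 13.2783
TV_7 = 13.8492/(0.108−0.043) = 213.0652
P₀ = Σ Dₜ/(1+r)ᵗ + TV_7/(1+r)^7 = 143.5202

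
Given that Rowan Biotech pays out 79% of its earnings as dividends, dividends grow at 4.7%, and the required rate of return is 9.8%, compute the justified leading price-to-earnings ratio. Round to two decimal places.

15.49

Justified leading P/E = b/(r−g) = 0.79/(0.098−0.047) = 15.4902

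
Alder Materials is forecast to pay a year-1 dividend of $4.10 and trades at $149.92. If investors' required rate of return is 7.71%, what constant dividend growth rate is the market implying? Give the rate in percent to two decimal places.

4.98%

From P₀ = D₁/(r − g), the implied growth is g = r − D₁/P₀.
g = 0.0771 − 4.10/149.92 = 0.0771 − 0.02735 = 0.04975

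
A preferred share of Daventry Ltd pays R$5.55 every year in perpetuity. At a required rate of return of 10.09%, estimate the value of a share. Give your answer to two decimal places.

R$55.00

Zero-growth DDM (perpetuity): P₀ = D/r = 5.55 / 0.1009 = 55.0050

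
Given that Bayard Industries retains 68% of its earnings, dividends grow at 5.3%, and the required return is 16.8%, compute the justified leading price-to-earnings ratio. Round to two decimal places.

2.78

Payout ratio b = 1 − 0.68 = 0.32.
Justified leading P/E = b/(r−g) = 0.32/(0.168−0.053) = 2.7826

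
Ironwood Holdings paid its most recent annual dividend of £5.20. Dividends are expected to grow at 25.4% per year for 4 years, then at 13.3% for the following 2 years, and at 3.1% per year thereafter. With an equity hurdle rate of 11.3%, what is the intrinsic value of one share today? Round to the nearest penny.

Three-stage DDM. Project D₁…D_6; terminal Gordon value at t=6 with g = 0.031; discount at r = 0.113.
D_1 = 6.5208
D_2 = 8.1771
D_3 = 10.2541
D_4 = 12.8586
D_5 = 14.5688
D_6 = 16.5064
TV_6 = 17.0181/(0.113−0.031) = 207.5382
P₀ = Σ Dₜ/(1+r)ᵗ + TV_6/(1+r)^6 = 154.6656

£154.67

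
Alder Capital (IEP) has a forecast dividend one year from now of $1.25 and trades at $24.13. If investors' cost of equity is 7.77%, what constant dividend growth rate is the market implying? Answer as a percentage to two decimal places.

2.59%

From P₀ = D₁/(r − g), the implied growth is g = r − D₁/P₀.
g = 0.0777 − 1.25/24.13 = 0.0777 − 0.05180 = 0.02590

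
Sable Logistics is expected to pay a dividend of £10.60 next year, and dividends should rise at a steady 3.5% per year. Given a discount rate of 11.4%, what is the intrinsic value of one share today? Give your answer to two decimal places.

Gordon growth model: P₀ = D₁/(r − g), with D₁ = 10.60 given directly.
P₀ = 10.6000 / (0.114 − 0.035) = 10.6000 / 0.079 = 134.1772

£134.18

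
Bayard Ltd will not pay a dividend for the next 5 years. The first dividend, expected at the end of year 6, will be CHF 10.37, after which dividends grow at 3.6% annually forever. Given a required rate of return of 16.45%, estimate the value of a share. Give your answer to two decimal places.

Deferred-dividend DDM. At t=5 the remaining stream is a growing perpetuity with first payment D_6 = 10.37.
V_5 = D_6/(r−g) = 10.37/(0.1645−0.036) = 80.7004
P₀ = V_5/(1+r)^5 = 80.7004/(1+0.1645)^5 = 37.6858

CHF 37.69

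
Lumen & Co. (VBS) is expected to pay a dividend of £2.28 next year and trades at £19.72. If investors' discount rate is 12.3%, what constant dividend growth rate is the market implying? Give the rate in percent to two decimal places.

0.74%

From P₀ = D₁/(r − g), the implied growth is g = r − D₁/P₀.
g = 0.123 − 2.28/19.72 = 0.123 − 0.11562 = 0.00738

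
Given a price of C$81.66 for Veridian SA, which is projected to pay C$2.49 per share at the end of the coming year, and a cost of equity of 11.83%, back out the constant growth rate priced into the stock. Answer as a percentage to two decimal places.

8.78%

From P₀ = D₁/(r − g), the implied growth is g = r − D₁/P₀.
g = 0.1183 − 2.49/81.66 = 0.1183 − 0.03049 = 0.08781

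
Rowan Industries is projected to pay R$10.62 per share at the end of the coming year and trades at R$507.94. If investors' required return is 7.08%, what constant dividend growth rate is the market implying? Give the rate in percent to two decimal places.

From P₀ = D₁/(r − g), the implied growth is g = r − D₁/P₀.
g = 0.0708 − 10.62/507.94 = 0.0708 − 0.02091 = 0.04989

4.99%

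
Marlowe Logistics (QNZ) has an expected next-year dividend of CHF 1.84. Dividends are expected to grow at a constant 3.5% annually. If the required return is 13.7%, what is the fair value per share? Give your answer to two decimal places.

CHF 18.04

Gordon growth model: P₀ = D₁/(r − g), with D₁ = 1.84 given directly.
P₀ = 1.8400 / (0.137 − 0.035) = 1.8400 / 0.102 = 18.0392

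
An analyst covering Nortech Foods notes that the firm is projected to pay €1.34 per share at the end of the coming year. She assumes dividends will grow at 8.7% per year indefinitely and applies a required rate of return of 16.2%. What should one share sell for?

€17.87

Gordon growth model: P₀ = D₁/(r − g), with D₁ = 1.34 given directly.
P₀ = 1.3400 / (0.162 − 0.087) = 1.3400 / 0.075 = 17.8667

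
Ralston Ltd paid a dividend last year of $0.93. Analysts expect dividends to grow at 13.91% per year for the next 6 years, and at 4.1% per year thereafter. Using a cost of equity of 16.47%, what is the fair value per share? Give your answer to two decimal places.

$12.02

Two-stage DDM. Project D₁…D_6 at 0.1391, terminal growth 0.041, discount at r = 0.1647.
D_1 = 1.0594
D_2 = 1.2067
D_3 = 1.3746
D_4 = 1.5658
D_5 = 1.7836
D_6 = 2.0317
Terminal value at t=6: TV = D_7/(r−g) = 2.1150/(0.1647−0.041) = 17.0976
P₀ = 1.0594/(1+0.1647)^1 + 1.2067/(1+0.1647)^2 + 1.3746/(1+0.1647)^3 + 1.5658/(1+0.1647)^4 + 1.7836/(1+0.1647)^5 + 2.0317/(1+0.1647)^6 + 17.0976/(1+0.1647)^6 = 12.0155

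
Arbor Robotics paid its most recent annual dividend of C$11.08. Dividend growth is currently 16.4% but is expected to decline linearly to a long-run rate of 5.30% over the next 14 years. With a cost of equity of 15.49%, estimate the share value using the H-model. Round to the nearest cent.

H-model: P₀ = D₀[(1+g_L) + H(g_S−g_L)]/(r−g_L), with H = 14/2 = 7.
P₀ = 11.08 × [(1+0.053) + 7×(0.164−0.053)] / (0.1549−0.053)
   = 11.08 × 1.8300 / 0.1019 = 198.9833

C$198.98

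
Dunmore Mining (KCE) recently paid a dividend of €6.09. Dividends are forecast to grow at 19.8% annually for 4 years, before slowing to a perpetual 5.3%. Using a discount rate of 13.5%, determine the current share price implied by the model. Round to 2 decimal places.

€125.00

Two-stage DDM. Project D₁…D_4 at 0.198, terminal growth 0.053, discount at r = 0.135.
D_1 = 7.2958
D_2 = 8.7404
D_3 = 10.4710
D_4 = 12.5442
Terminal value at t=4: TV = D_5/(r−g) = 13.2091/(0.135−0.053) = 161.0865
P₀ = 7.2958/(1+0.135)^1 + 8.7404/(1+0.135)^2 + 10.4710/(1+0.135)^3 + 12.5442/(1+0.135)^4 + 161.0865/(1+0.135)^4 = 125.0012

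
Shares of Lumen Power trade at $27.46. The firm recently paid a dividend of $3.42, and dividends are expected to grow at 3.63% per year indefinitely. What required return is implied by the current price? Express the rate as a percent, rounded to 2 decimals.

Rearranging the constant-growth DDM: r = D₁/P₀ + g.
D₁ = 3.42 × (1 + 0.0363) = 3.5441.
r = 3.5441 / 27.46 + 0.0363 = 0.12907 + 0.0363 = 0.16537

16.54%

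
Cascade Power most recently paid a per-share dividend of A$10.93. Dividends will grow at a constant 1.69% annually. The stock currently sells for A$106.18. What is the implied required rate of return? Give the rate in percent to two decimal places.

Rearranging the constant-growth DDM: r = D₁/P₀ + g.
D₁ = 10.93 × (1 + 0.0169) = 11.1147.
r = 11.1147 / 106.18 + 0.0169 = 0.10468 + 0.0169 = 0.12158

12.16%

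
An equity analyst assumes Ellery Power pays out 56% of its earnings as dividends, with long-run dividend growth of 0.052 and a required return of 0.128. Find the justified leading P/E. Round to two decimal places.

7.37

Justified leading P/E = b/(r−g) = 0.56/(0.128−0.052) = 7.3684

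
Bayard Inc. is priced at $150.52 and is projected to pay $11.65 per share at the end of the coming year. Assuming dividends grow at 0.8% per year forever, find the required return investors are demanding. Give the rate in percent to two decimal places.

Rearranging the constant-growth DDM: r = D₁/P₀ + g.
r = 11.6500 / 150.52 + 0.008 = 0.07740 + 0.008 = 0.08540

8.54%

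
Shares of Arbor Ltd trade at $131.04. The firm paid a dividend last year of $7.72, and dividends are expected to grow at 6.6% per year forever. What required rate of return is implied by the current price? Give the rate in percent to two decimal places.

12.88%

Rearranging the constant-growth DDM: r = D₁/P₀ + g.
D₁ = 7.72 × (1 + 0.066) = 8.2295.
r = 8.2295 / 131.04 + 0.066 = 0.06280 + 0.066 = 0.12880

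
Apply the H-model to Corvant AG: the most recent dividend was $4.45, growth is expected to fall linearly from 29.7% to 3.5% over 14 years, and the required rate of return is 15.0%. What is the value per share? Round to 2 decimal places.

H-model: P₀ = D₀[(1+g_L) + H(g_S−g_L)]/(r−g_L), with H = 14/2 = 7.
P₀ = 4.45 × [(1+0.035) + 7×(0.297−0.035)] / (0.15−0.035)
   = 4.45 × 2.8690 / 0.115 = 111.0178

$111.02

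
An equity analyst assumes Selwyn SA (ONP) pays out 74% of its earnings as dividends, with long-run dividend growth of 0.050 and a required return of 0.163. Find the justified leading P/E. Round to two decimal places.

Justified leading P/E = b/(r−g) = 0.74/(0.163−0.05) = 6.5487

6.55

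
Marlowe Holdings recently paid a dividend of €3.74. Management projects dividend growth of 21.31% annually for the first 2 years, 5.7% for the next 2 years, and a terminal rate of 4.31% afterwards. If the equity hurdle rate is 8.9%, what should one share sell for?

€117.05

Three-stage DDM. Project D₁…D_4; terminal Gordon value at t=4 with g = 0.0431; discount at r = 0.089.
D_1 = 4.5370
D_2 = 5.5038
D_3 = 5.8175
D_4 = 6.1491
TV_4 = 6.4142/(0.089−0.0431) = 139.7423
P₀ = Σ Dₜ/(1+r)ᵗ + TV_4/(1+r)^4 = 117.0451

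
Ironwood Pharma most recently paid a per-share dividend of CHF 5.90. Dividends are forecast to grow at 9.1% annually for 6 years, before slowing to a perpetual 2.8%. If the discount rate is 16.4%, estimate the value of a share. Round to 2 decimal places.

Two-stage DDM. Project D₁…D_6 at 0.091, terminal growth 0.028, discount at r = 0.164.
D_1 = 6.4369
D_2 = 7.0227
D_3 = 7.6617
D_4 = 8.3589
D_5 = 9.1196
D_6 = 9.9495
Terminal value at t=6: TV = D_7/(r−g) = 10.2281/(0.164−0.028) = 75.2064
P₀ = 6.4369/(1+0.164)^1 + 7.0227/(1+0.164)^2 + 7.6617/(1+0.164)^3 + 8.3589/(1+0.164)^4 + 9.1196/(1+0.164)^5 + 9.9495/(1+0.164)^6 + 75.2064/(1+0.164)^6 = 58.6296

CHF 58.63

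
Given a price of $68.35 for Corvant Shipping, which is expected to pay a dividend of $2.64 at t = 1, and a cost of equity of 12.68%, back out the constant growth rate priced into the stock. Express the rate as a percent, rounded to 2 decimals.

From P₀ = D₁/(r − g), the implied growth is g = r − D₁/P₀.
g = 0.1268 − 2.64/68.35 = 0.1268 − 0.03862 = 0.08818

8.82%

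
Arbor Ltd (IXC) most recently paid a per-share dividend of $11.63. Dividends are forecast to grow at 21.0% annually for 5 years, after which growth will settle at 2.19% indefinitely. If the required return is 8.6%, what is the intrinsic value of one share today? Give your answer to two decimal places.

Two-stage DDM. Project D₁…D_5 at 0.21, terminal growth 0.0219, discount at r = 0.086.
D_1 = 14.0723
D_2 = 17.0275
D_3 = 20.6033
D_4 = 24.9299
D_5 = 30.1652
Terminal value at t=5: TV = D_6/(r−g) = 30.8258/(0.086−0.0219) = 480.9024
P₀ = 14.0723/(1+0.086)^1 + 17.0275/(1+0.086)^2 + 20.6033/(1+0.086)^3 + 24.9299/(1+0.086)^4 + 30.1652/(1+0.086)^5 + 480.9024/(1+0.086)^5 = 399.7252

$399.73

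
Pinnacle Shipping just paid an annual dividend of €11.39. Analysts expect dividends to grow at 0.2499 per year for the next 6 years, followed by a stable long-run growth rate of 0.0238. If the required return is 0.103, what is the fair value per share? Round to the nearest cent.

Two-stage DDM. Project D₁…D_6 at 0.2499, terminal growth 0.0238, discount at r = 0.103.
D_1 = 14.2364
D_2 = 17.7940
D_3 = 22.2408
D_4 = 27.7987
D_5 = 34.7456
D_6 = 43.4286
Terminal value at t=6: TV = D_7/(r−g) = 44.4621/(0.103−0.0238) = 561.3908
P₀ = 14.2364/(1+0.103)^1 + 17.7940/(1+0.103)^2 + 22.2408/(1+0.103)^3 + 27.7987/(1+0.103)^4 + 34.7456/(1+0.103)^5 + 43.4286/(1+0.103)^6 + 561.3908/(1+0.103)^6 = 420.0414

€420.04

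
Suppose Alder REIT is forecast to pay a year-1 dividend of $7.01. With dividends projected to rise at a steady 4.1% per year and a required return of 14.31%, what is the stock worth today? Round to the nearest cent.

$68.66

Gordon growth model: P₀ = D₁/(r − g), with D₁ = 7.01 given directly.
P₀ = 7.0100 / (0.1431 − 0.041) = 7.0100 / 0.1021 = 68.6582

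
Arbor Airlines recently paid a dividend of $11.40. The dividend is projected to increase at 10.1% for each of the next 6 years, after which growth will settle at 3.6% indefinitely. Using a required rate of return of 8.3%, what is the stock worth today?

Two-stage DDM. Project D₁…D_6 at 0.101, terminal growth 0.036, discount at r = 0.083.
D_1 = 12.5514
D_2 = 13.8191
D_3 = 15.2148
D_4 = 16.7515
D_5 = 18.4434
D_6 = 20.3062
Terminal value at t=6: TV = D_7/(r−g) = 21.0372/(0.083−0.036) = 447.6006
P₀ = 12.5514/(1+0.083)^1 + 13.8191/(1+0.083)^2 + 15.2148/(1+0.083)^3 + 16.7515/(1+0.083)^4 + 18.4434/(1+0.083)^5 + 20.3062/(1+0.083)^6 + 447.6006/(1+0.083)^6 = 349.8996

$349.90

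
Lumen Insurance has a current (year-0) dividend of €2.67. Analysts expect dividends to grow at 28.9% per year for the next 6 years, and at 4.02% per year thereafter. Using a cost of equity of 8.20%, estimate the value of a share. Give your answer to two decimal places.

€220.84

Two-stage DDM. Project D₁…D_6 at 0.289, terminal growth 0.0402, discount at r = 0.082.
D_1 = 3.4416
D_2 = 4.4363
D_3 = 5.7183
D_4 = 7.3709
D_5 = 9.5011
D_6 = 12.2470
Terminal value at t=6: TV = D_7/(r−g) = 12.7393/(0.082−0.0402) = 304.7680
P₀ = 3.4416/(1+0.082)^1 + 4.4363/(1+0.082)^2 + 5.7183/(1+0.082)^3 + 7.3709/(1+0.082)^4 + 9.5011/(1+0.082)^5 + 12.2470/(1+0.082)^6 + 304.7680/(1+0.082)^6 = 220.8369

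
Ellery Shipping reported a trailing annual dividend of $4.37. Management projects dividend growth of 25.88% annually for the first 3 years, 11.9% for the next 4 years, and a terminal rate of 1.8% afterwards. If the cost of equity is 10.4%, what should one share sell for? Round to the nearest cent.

$124.88

Three-stage DDM. Project D₁…D_7; terminal Gordon value at t=7 with g = 0.018; discount at r = 0.104.
D_1 = 5.5010
D_2 = 6.9246
D_3 = 8.7167
D_4 = 9.7540
D_5 = 10.9147
D_6 = 12.2135
D_7 = 13.6670
TV_7 = 13.9130/(0.104−0.018) = 161.7787
P₀ = Σ Dₜ/(1+r)ᵗ + TV_7/(1+r)^7 = 124.8819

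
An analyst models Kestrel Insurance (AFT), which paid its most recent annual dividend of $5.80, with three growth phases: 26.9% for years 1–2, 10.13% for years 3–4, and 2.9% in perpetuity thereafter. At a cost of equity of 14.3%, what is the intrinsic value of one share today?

$87.02

Three-stage DDM. Project D₁…D_4; terminal Gordon value at t=4 with g = 0.029; discount at r = 0.143.
D_1 = 7.3602
D_2 = 9.3401
D_3 = 10.2862
D_4 = 11.3282
TV_4 = 11.6568/(0.143−0.029) = 102.2523
P₀ = Σ Dₜ/(1+r)ᵗ + TV_4/(1+r)^4 = 87.0225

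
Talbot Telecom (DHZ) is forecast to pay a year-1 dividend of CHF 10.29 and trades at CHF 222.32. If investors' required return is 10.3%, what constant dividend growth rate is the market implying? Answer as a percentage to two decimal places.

From P₀ = D₁/(r − g), the implied growth is g = r − D₁/P₀.
g = 0.103 − 10.29/222.32 = 0.103 − 0.04628 = 0.05672

5.67%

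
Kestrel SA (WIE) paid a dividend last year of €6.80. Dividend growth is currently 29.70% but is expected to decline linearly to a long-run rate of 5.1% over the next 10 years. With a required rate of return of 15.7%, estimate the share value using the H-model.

H-model: P₀ = D₀[(1+g_L) + H(g_S−g_L)]/(r−g_L), with H = 10/2 = 5.
P₀ = 6.80 × [(1+0.051) + 5×(0.297−0.051)] / (0.157−0.051)
   = 6.80 × 2.2810 / 0.106 = 146.3283

€146.33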